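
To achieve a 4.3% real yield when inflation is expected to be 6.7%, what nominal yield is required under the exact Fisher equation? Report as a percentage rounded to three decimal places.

11.288%

(1 + i) = (1 + r)(1 + π) = 1.04300 × 1.06700 = 1.112881
i = 1.112881 − 1, so the required nominal rate is 11.288%.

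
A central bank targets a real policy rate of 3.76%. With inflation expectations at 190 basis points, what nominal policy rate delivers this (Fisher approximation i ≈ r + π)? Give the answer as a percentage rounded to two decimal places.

5.66%

i ≈ r + π = 3.76% + 1.9% = 5.66%.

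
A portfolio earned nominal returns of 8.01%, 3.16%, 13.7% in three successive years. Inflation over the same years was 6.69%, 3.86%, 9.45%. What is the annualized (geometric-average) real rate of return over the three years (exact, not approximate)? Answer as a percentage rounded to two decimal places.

Compound the nominal returns: 1.0801 × 1.0316 × 1.1370 = 1.26688083.
Compound inflation: 1.0669 × 1.0386 × 1.0945 = 1.21279612.
Deflate: 1.26688083 / 1.21279612 = 1.04459505.
Annualized real rate = 1.04459505^(1/3) − 1 = 1.4649% → 1.46%.

1.46%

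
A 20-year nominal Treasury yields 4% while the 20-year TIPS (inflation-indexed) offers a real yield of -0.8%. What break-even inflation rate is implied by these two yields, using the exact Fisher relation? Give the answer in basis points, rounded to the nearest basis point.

484 basis points

(1 + π) = (1 + i)/(1 + r) = 1.04000 / 0.99200 = 1.048387
Break-even inflation = 1.048387 − 1 → 484 basis points.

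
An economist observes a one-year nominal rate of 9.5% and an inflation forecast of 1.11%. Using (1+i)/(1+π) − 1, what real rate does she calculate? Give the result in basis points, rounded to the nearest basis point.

830 basis points

By the Fisher equation, 1 + r = (1 + i)/(1 + π).
1 + r = 1.09500 / 1.01110 = 1.082979
r = 1.082979 − 1 = 8.2979%, i.e. 830 basis points.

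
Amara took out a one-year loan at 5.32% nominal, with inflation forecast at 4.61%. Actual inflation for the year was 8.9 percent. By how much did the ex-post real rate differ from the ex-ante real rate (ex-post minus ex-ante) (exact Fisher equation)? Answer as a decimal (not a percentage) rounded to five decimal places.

Ex-ante: (1 + 0.0532)/(1 + 0.0461) − 1 = 0.6787%
Ex-post: (1 + 0.0532)/(1 + 0.0890) − 1 = -3.2874%
Difference (ex-post − ex-ante) = -3.9661% → -0.03966.

-0.03966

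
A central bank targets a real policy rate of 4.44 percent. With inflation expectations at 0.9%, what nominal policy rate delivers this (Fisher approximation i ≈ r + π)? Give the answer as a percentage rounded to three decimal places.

5.340%

i ≈ r + π = 4.44% + 0.9% = 5.340%.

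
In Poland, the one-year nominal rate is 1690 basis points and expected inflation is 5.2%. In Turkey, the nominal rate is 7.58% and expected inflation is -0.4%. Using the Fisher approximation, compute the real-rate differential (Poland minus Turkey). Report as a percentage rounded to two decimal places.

Poland: 16.9% − 5.2% = 11.700%
Turkey: 7.58% − (-0.4%) = 7.980%
Differential = 3.720% → 3.72%.

3.72%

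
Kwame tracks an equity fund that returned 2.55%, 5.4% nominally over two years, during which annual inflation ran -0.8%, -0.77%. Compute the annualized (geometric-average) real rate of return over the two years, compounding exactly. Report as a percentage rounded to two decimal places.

Nominal growth factor = 1.0255 × 1.0540 = 1.08087700
Price-level growth factor = 0.9920 × 0.9923 = 0.98436160
Real growth factor = 1.08087700 / 0.98436160 = 1.09804873
Annualized real rate = 1.09804873^(1/2) − 1 = 4.7878% → 4.79%.

4.79%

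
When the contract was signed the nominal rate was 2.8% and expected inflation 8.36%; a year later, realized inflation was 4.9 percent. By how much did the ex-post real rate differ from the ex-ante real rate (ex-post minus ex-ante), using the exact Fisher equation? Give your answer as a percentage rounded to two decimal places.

3.13%

Ex-ante: (1 + 0.0280)/(1 + 0.0836) − 1 = -5.1310%
Ex-post: (1 + 0.0280)/(1 + 0.0490) − 1 = -2.0019%
Difference (ex-post − ex-ante) = 3.1291% → 3.13%.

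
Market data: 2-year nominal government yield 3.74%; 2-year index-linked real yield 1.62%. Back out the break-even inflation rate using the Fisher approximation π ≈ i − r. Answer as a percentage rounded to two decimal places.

2.12%

π ≈ i − r = 3.74% − 1.62% → 2.12%.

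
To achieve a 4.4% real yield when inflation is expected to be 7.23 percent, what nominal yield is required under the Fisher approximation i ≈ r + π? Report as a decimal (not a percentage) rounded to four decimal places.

i ≈ r + π = 4.4% + 7.23% = 0.1163.

0.1163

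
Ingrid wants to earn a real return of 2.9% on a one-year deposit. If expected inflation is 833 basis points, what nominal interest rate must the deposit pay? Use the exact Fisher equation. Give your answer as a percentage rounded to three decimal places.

11.472%

(1 + i) = (1 + r)(1 + π) = 1.02900 × 1.08330 = 1.1147157
i = 1.1147157 − 1, so the required nominal rate is 11.472%.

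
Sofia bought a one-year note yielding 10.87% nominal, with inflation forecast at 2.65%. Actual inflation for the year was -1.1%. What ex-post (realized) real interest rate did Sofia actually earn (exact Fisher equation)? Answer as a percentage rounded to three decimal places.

Ex-post: (1 + 0.1087)/(1 − 0.0110) − 1 = 12.1031%
So the realized real rate is 12.103%.

12.103%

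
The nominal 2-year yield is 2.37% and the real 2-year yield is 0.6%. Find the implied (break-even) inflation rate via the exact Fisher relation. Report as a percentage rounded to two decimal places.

(1 + π) = (1 + i)/(1 + r) = 1.02370 / 1.00600 = 1.017594
Break-even inflation = 1.017594 − 1 → 1.76%.

1.76%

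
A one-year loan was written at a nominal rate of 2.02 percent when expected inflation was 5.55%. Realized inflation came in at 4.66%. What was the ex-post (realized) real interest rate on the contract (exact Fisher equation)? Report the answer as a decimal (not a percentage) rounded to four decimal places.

Ex-post: (1 + 0.0202)/(1 + 0.0466) − 1 = -2.5225%
So the realized real rate is -0.0252.

-0.0252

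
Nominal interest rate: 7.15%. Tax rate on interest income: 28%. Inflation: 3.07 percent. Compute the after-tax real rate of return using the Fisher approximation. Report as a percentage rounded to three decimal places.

After-tax nominal return = 7.15% × (1 − 0.28) = 5.1480%.
r ≈ 5.1480% − 3.07% → 2.078%.

2.078%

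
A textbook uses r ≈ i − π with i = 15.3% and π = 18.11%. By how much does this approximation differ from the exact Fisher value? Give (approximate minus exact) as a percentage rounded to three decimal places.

Approximate: r ≈ 15.300% − 18.110% = -2.8100%
Exact: (1 + 0.1530)/(1 + 0.1811) − 1 = -2.3791%
Error = -2.8100% − (-2.3791%) = -0.4309% → -0.431%.

-0.431%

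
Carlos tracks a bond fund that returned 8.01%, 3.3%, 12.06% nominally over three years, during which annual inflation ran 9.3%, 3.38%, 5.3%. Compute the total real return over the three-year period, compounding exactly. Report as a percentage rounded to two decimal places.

Nominal growth factor = 1.0801 × 1.0330 × 1.1206 = 1.250302
Price-level growth factor = 1.0930 × 1.0338 × 1.0530 = 1.189830
Real growth factor = 1.250302 / 1.189830 = 1.050824
Total real return = 1.050824 − 1 → 5.08%.

5.08%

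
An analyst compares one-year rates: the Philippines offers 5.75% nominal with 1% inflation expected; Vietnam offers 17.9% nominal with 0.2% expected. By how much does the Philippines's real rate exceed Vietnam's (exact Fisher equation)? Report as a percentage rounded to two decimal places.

The Philippines: (1 + 0.0575)/(1 + 0.0100) − 1 = 4.7030%
Vietnam: (1 + 0.1790)/(1 + 0.0020) − 1 = 17.6647%
Differential = 4.7030% − 17.6647% = -12.9617% → -12.96%.

-12.96%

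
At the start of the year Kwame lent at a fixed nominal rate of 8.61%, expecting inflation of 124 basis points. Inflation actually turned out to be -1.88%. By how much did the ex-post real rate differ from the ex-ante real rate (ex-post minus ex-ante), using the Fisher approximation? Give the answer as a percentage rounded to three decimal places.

3.120%

Ex-ante: 8.61% − 1.24% = 7.370%
Ex-post: 8.61% − (-1.88%) = 10.490%
Difference (ex-post − ex-ante) = 3.1200% → 3.120%.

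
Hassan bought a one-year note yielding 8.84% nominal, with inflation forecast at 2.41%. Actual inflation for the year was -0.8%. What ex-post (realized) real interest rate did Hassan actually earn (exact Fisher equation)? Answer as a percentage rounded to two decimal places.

Ex-post: (1 + 0.0884)/(1 − 0.0080) − 1 = 9.7177%
So the realized real rate is 9.72%.

9.72%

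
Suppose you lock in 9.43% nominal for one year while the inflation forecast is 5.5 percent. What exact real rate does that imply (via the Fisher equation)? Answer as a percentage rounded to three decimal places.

3.725%

By the Fisher equation, 1 + r = (1 + i)/(1 + π).
1 + r = 1.09430 / 1.05500 = 1.037251
r = 1.037251 − 1 = 3.7251%, i.e. 3.725%.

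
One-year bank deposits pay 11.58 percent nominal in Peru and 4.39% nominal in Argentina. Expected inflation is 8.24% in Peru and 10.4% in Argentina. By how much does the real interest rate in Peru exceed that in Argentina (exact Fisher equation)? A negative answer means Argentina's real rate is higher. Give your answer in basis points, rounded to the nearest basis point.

853 basis points

Peru: (1 + 0.1158)/(1 + 0.0824) − 1 = 3.0857%
Argentina: (1 + 0.0439)/(1 + 0.1040) − 1 = -5.4438%
Differential = 3.0857% − (-5.4438%) = 8.5296% → 853 basis points.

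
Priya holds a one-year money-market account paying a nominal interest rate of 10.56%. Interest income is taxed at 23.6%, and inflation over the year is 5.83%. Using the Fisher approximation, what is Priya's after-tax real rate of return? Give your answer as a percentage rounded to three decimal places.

After-tax nominal return = 10.56% × (1 − 0.236) = 8.06784%.
r ≈ 8.06784% − 5.83% → 2.238%.

2.238%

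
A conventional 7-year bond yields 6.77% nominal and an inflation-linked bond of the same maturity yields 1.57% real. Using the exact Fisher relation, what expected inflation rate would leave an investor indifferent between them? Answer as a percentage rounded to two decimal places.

5.12%

(1 + π) = (1 + i)/(1 + r) = 1.06770 / 1.01570 = 1.051196
Break-even inflation = 1.051196 − 1 → 5.12%.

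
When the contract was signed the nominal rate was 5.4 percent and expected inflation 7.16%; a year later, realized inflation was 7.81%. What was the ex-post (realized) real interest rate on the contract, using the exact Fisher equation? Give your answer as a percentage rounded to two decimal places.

-2.24%

Ex-post: (1 + 0.0540)/(1 + 0.0781) − 1 = -2.2354%
So the realized real rate is -2.24%.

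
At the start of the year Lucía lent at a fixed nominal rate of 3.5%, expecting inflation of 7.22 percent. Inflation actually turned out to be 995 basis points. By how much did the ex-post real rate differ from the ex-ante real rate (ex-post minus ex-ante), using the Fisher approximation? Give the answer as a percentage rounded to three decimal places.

-2.730%

Ex-ante: 3.5% − 7.22% = -3.720%
Ex-post: 3.5% − 9.95% = -6.450%
Difference (ex-post − ex-ante) = -2.7300% → -2.730%.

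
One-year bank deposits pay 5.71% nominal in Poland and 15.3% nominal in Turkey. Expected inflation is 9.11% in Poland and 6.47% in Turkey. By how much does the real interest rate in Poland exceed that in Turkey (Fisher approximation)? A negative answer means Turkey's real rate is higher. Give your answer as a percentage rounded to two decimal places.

Poland: 5.71% − 9.11% = -3.400%
Turkey: 15.3% − 6.47% = 8.830%
Differential = -12.230% → -12.23%.

-12.23%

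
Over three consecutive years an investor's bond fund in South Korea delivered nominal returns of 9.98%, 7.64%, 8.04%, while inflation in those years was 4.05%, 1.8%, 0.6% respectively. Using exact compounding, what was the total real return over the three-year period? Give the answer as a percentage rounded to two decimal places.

Nominal growth factor = 1.0998 × 1.0764 × 1.0804 = 1.279004
Price-level growth factor = 1.0405 × 1.0180 × 1.0060 = 1.065584
Real growth factor = 1.279004 / 1.065584 = 1.200284
Total real return = 1.200284 − 1 → 20.03%.

20.03%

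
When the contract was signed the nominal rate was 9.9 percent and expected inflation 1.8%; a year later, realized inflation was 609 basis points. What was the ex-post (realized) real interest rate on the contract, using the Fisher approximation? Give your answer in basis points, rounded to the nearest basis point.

Ex-post: 9.9% − 6.09% = 3.810%
So the realized real rate is 381 basis points.

381 basis points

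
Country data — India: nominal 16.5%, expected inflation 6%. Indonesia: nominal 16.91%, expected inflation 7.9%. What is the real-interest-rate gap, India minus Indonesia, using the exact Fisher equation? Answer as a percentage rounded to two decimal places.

India: (1 + 0.1650)/(1 + 0.0600) − 1 = 9.9057%
Indonesia: (1 + 0.1691)/(1 + 0.0790) − 1 = 8.3503%
Differential = 9.9057% − 8.3503% = 1.5553% → 1.56%.

1.56%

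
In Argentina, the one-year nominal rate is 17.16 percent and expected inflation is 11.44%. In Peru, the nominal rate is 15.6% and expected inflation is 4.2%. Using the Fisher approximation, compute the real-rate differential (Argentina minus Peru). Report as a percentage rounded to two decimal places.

-5.68%

Argentina: 17.16% − 11.44% = 5.720%
Peru: 15.6% − 4.2% = 11.400%
Differential = -5.680% → -5.68%.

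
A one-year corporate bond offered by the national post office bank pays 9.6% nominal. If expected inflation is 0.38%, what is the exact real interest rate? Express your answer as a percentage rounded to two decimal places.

9.19%

1 + r = 1.09600 / 1.00380 = 1.091851
r = 1.091851 − 1 = 9.1851%, i.e. 9.19%.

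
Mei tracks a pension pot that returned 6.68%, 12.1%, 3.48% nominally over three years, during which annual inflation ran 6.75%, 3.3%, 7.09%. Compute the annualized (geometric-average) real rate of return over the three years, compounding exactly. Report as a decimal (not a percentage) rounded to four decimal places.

Nominal growth factor = 1.0668 × 1.1210 × 1.0348 = 1.23749952
Price-level growth factor = 1.0675 × 1.0330 × 1.0709 = 1.18091088
Real growth factor = 1.23749952 / 1.18091088 = 1.04791949
Annualized real rate = 1.04791949^(1/3) − 1 = 1.5725% → 0.0157.

0.0157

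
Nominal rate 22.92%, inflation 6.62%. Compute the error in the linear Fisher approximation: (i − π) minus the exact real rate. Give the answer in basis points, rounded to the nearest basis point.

Approximate: r ≈ 22.920% − 6.620% = 16.3000%
Exact: (1 + 0.2292)/(1 + 0.0662) − 1 = 15.2879%
Error = 16.3000% − 15.2879% = 1.0121% → 101 basis points.

101 basis points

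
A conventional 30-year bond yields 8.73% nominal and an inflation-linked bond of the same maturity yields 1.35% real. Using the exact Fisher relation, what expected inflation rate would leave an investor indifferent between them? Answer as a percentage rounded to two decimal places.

(1 + π) = (1 + i)/(1 + r) = 1.08730 / 1.01350 = 1.072817
Break-even inflation = 1.072817 − 1 → 7.28%.

7.28%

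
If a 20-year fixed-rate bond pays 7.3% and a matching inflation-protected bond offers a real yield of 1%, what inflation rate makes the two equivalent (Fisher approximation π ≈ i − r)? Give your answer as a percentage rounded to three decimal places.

6.300%

π ≈ i − r = 7.3% − 1% → 6.300%.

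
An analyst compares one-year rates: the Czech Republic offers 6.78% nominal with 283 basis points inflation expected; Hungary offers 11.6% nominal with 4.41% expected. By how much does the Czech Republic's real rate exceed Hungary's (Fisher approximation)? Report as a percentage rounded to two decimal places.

The Czech Republic: 6.78% − 2.83% = 3.950%
Hungary: 11.6% − 4.41% = 7.190%
Differential = -3.240% → -3.24%.

-3.24%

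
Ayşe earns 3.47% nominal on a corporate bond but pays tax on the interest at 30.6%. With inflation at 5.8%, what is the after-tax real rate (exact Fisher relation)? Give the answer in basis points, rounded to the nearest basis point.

-321 basis points

After-tax nominal return = 3.47% × (1 − 0.306) = 2.40818%.
1 + r = 1.0240818 / 1.05800 = 0.967941
After-tax real rate = 0.967941 − 1 → -321 basis points.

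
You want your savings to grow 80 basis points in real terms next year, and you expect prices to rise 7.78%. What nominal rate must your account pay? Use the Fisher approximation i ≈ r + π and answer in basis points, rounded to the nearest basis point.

858 basis points

i ≈ r + π = 0.8% + 7.78% = 858 basis points.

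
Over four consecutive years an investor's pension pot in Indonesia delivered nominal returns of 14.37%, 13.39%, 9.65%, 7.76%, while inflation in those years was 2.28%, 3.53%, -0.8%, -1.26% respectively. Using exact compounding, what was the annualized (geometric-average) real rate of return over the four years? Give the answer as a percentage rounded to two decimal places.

Nominal growth factor = 1.1437 × 1.1339 × 1.0965 × 1.0776 = 1.53233279
Price-level growth factor = 1.0228 × 1.0353 × 0.9920 × 0.9874 = 1.03719814
Real growth factor = 1.53233279 / 1.03719814 = 1.47737711
Annualized real rate = 1.47737711^(1/4) − 1 = 10.2485% → 10.25%.

10.25%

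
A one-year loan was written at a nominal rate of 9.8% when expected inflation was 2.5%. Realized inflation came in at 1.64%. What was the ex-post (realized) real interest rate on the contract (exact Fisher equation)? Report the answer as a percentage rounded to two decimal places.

8.03%

Ex-post: (1 + 0.0980)/(1 + 0.0164) − 1 = 8.0283%
So the realized real rate is 8.03%.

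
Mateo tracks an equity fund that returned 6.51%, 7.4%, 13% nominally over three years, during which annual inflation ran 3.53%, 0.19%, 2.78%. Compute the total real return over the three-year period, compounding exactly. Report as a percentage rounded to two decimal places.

21.25%

Nominal growth factor = 1.0651 × 1.0740 × 1.1300 = 1.292627
Price-level growth factor = 1.0353 × 1.0019 × 1.0278 = 1.066103
Real growth factor = 1.292627 / 1.066103 = 1.212478
Total real return = 1.212478 − 1 → 21.25%.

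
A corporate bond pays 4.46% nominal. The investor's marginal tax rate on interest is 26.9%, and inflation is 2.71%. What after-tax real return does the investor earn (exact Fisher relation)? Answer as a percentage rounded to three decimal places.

After-tax nominal return = 4.46% × (1 − 0.269) = 3.26026%.
1 + r = 1.0326026 / 1.02710 = 1.005357
After-tax real rate = 1.005357 − 1 → 0.536%.

0.536%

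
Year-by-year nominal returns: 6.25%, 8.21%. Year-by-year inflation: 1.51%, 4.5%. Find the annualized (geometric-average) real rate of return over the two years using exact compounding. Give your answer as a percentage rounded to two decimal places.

4.11%

Nominal growth factor = 1.0625 × 1.0821 = 1.14973125
Price-level growth factor = 1.0151 × 1.0450 = 1.06077950
Real growth factor = 1.14973125 / 1.06077950 = 1.08385508
Annualized real rate = 1.08385508^(1/2) − 1 = 4.1084% → 4.11%.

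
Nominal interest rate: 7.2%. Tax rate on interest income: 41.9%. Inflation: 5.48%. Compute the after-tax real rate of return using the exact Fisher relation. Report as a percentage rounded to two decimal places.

-1.23%

After-tax nominal return = 7.2% × (1 − 0.419) = 4.1832%.
1 + r = 1.041832 / 1.05480 = 0.987706
After-tax real rate = 0.987706 − 1 → -1.23%.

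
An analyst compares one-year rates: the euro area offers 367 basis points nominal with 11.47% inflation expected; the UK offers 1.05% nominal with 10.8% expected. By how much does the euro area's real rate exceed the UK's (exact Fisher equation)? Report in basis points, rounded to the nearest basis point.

The euro area: (1 + 0.0367)/(1 + 0.1147) − 1 = -6.9974%
The UK: (1 + 0.0105)/(1 + 0.1080) − 1 = -8.7996%
Differential = -6.9974% − (-8.7996%) = 1.8022% → 180 basis points.

180 basis points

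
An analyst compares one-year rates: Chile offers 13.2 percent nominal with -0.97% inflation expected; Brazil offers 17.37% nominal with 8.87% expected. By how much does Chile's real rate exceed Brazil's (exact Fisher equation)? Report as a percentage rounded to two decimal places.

Chile: (1 + 0.1320)/(1 − 0.0097) − 1 = 14.3088%
Brazil: (1 + 0.1737)/(1 + 0.0887) − 1 = 7.8075%
Differential = 14.3088% − 7.8075% = 6.5013% → 6.50%.

6.50%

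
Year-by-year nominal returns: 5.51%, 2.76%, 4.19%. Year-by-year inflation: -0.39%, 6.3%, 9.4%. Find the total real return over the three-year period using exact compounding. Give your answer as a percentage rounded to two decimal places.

-2.48%

Compound the nominal returns: 1.0551 × 1.0276 × 1.0419 = 1.129650.
Compound inflation: 0.9961 × 1.0630 × 1.0940 = 1.158387.
Deflate: 1.129650 / 1.158387 = 0.975192.
Total real return = 0.975192 − 1 → -2.48%.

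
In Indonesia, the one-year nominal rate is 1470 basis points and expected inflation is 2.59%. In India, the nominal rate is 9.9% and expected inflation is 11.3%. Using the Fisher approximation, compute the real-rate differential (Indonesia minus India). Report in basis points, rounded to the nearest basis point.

Indonesia: 14.7% − 2.59% = 12.110%
India: 9.9% − 11.3% = -1.400%
Differential = 13.510% → 1351 basis points.

1351 basis points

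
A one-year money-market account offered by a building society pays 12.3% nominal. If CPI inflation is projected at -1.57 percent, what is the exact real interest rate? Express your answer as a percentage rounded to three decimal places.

By the Fisher identity, 1 + r = (1 + i)/(1 + π).
1 + r = 1.12300 / 0.98430 = 1.140912
r = 1.140912 − 1 = 14.0912%, i.e. 14.091%.

14.091%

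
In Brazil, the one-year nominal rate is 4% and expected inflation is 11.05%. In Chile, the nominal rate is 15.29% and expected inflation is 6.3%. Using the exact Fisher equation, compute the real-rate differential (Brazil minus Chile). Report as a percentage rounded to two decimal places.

-14.81%

Brazil: (1 + 0.0400)/(1 + 0.1105) − 1 = -6.3485%
Chile: (1 + 0.1529)/(1 + 0.0630) − 1 = 8.4572%
Differential = -6.3485% − 8.4572% = -14.8057% → -14.81%.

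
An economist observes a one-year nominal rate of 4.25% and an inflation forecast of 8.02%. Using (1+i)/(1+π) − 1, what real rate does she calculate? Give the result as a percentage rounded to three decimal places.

-3.490%

1 + r = 1.04250 / 1.08020 = 0.965099
r = 0.965099 − 1 = -3.4901%, i.e. -3.490%.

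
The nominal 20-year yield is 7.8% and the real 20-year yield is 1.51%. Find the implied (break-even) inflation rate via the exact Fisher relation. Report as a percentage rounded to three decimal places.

(1 + π) = (1 + i)/(1 + r) = 1.07800 / 1.01510 = 1.061964
Break-even inflation = 1.061964 − 1 → 6.196%.

6.196%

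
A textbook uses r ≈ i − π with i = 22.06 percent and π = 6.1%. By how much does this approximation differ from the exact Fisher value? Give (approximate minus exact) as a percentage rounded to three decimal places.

Approximate: r ≈ 22.060% − 6.100% = 15.9600%
Exact: (1 + 0.2206)/(1 + 0.0610) − 1 = 15.0424%
Error = 15.9600% − 15.0424% = 0.9176% → 0.918%.

0.918%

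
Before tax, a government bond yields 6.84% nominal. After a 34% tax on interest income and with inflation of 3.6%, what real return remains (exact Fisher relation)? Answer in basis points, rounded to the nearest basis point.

88 basis points

After-tax nominal return = 6.84% × (1 − 0.34) = 4.5144%.
1 + r = 1.045144 / 1.03600 = 1.008826
After-tax real rate = 1.008826 − 1 → 88 basis points.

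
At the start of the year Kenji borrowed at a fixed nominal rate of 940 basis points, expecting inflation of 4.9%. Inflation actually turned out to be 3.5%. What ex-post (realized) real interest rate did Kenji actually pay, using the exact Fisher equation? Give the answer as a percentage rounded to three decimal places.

Ex-post: (1 + 0.0940)/(1 + 0.0350) − 1 = 5.70048%
So the realized real rate is 5.700%.

5.700%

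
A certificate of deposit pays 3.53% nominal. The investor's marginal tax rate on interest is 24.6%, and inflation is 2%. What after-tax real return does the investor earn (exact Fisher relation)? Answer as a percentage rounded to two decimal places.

After-tax nominal return = 3.53% × (1 − 0.246) = 2.66162%.
1 + r = 1.0266162 / 1.02000 = 1.006486
After-tax real rate = 1.006486 − 1 → 0.65%.

0.65%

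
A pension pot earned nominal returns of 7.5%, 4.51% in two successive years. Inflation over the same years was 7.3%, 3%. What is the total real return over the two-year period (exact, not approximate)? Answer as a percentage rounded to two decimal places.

Nominal growth factor = 1.0750 × 1.0451 = 1.123483
Price-level growth factor = 1.0730 × 1.0300 = 1.105190
Real growth factor = 1.123483 / 1.105190 = 1.016551
Total real return = 1.016551 − 1 → 1.66%.

1.66%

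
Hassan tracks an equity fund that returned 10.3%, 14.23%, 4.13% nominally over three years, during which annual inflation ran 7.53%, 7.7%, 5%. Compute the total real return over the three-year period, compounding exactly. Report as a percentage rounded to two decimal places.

Nominal growth factor = 1.1030 × 1.1423 × 1.0413 = 1.311993
Price-level growth factor = 1.0753 × 1.0770 × 1.0500 = 1.216003
Real growth factor = 1.311993 / 1.216003 = 1.078939
Total real return = 1.078939 − 1 → 7.89%.

7.89%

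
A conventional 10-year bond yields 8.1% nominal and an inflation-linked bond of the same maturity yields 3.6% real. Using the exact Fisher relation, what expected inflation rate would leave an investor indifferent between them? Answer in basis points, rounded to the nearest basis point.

434 basis points

(1 + π) = (1 + i)/(1 + r) = 1.08100 / 1.03600 = 1.043436
Break-even inflation = 1.043436 − 1 → 434 basis points.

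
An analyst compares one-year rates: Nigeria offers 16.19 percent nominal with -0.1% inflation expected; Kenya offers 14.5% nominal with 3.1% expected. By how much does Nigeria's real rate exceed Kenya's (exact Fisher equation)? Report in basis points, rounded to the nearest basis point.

Nigeria: (1 + 0.1619)/(1 − 0.0010) − 1 = 16.3063%
Kenya: (1 + 0.1450)/(1 + 0.0310) − 1 = 11.0572%
Differential = 16.3063% − 11.0572% = 5.2491% → 525 basis points.

525 basis points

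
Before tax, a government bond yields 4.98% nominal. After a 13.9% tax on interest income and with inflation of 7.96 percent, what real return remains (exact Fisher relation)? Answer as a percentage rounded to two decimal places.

After-tax nominal return = 4.98% × (1 − 0.139) = 4.28778%.
1 + r = 1.0428778 / 1.07960 = 0.965985
After-tax real rate = 0.965985 − 1 → -3.40%.

-3.40%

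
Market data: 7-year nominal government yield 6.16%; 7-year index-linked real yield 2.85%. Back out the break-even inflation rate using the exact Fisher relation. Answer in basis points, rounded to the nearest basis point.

(1 + π) = (1 + i)/(1 + r) = 1.06160 / 1.02850 = 1.032183
Break-even inflation = 1.032183 − 1 → 322 basis points.

322 basis points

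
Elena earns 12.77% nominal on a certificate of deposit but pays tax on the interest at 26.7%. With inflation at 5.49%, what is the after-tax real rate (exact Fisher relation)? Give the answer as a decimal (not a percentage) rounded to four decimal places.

After-tax nominal return = 12.77% × (1 − 0.267) = 9.36041%.
1 + r = 1.0936041 / 1.05490 = 1.036690
After-tax real rate = 1.036690 − 1 → 0.0367.

0.0367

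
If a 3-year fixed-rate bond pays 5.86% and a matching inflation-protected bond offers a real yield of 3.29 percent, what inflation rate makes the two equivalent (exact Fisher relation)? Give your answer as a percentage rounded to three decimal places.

(1 + π) = (1 + i)/(1 + r) = 1.05860 / 1.03290 = 1.024881
Break-even inflation = 1.024881 − 1 → 2.488%.

2.488%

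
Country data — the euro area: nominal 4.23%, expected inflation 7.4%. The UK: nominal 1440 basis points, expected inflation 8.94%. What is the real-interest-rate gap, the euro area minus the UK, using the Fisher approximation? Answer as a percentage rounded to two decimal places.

-8.63%

The euro area: 4.23% − 7.4% = -3.170%
The UK: 14.4% − 8.94% = 5.460%
Differential = -8.630% → -8.63%.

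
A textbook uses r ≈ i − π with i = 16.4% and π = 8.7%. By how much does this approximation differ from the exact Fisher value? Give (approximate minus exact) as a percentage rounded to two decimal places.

0.62%

Approximate: r ≈ 16.400% − 8.700% = 7.7000%
Exact: (1 + 0.1640)/(1 + 0.0870) − 1 = 7.0837%
Error = 7.7000% − 7.0837% = 0.6163% → 0.62%.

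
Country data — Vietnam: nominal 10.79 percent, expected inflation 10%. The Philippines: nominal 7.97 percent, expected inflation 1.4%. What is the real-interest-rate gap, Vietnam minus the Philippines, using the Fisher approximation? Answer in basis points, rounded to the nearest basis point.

-578 basis points

Vietnam: 10.79% − 10% = 0.790%
The Philippines: 7.97% − 1.4% = 6.570%
Differential = -5.780% → -578 basis points.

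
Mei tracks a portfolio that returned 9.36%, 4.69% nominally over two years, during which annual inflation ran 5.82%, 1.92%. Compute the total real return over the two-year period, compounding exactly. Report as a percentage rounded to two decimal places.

Nominal growth factor = 1.0936 × 1.0469 = 1.144890
Price-level growth factor = 1.0582 × 1.0192 = 1.078517
Real growth factor = 1.144890 / 1.078517 = 1.061540
Total real return = 1.061540 − 1 → 6.15%.

6.15%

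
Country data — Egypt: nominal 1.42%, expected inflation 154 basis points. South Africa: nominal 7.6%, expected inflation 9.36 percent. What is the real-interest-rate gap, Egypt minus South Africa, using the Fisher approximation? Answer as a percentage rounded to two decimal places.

1.64%

Egypt: 1.42% − 1.54% = -0.120%
South Africa: 7.6% − 9.36% = -1.760%
Differential = 1.640% → 1.64%.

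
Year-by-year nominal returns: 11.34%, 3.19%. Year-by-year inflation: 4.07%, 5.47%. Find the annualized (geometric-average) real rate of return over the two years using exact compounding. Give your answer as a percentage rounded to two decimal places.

2.31%

Compound the nominal returns: 1.1134 × 1.0319 = 1.14891746.
Compound inflation: 1.0407 × 1.0547 = 1.09762629.
Deflate: 1.14891746 / 1.09762629 = 1.04672917.
Annualized real rate = 1.04672917^(1/2) − 1 = 2.3098% → 2.31%.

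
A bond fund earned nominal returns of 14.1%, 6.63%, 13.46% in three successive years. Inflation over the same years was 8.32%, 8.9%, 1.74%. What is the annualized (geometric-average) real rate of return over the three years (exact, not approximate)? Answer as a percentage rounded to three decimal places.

Nominal growth factor = 1.1410 × 1.0663 × 1.1346 = 1.380409161
Price-level growth factor = 1.0832 × 1.0890 × 1.0174 = 1.200129924
Real growth factor = 1.380409161 / 1.200129924 = 1.150216434
Annualized real rate = 1.150216434^(1/3) − 1 = 4.77553% → 4.776%.

4.776%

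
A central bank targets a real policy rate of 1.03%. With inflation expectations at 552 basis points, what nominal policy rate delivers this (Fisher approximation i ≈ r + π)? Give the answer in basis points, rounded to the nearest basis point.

655 basis points

i ≈ r + π = 1.03% + 5.52% = 655 basis points.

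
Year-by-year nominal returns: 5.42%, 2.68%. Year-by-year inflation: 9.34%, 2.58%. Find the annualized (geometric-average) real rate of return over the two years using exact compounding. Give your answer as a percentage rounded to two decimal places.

-1.76%

Nominal growth factor = 1.0542 × 1.0268 = 1.08245256
Price-level growth factor = 1.0934 × 1.0258 = 1.12160972
Real growth factor = 1.08245256 / 1.12160972 = 0.96508843
Annualized real rate = 0.96508843^(1/2) − 1 = -1.7611% → -1.76%.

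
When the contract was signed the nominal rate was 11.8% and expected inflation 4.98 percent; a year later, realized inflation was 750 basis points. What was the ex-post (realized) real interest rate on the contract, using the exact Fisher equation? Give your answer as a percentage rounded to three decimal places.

4.000%

Ex-post: (1 + 0.1180)/(1 + 0.0750) − 1 = 4.0000%
So the realized real rate is 4.000%.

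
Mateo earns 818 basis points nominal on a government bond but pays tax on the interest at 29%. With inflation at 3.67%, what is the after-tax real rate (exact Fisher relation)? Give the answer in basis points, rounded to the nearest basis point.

206 basis points

After-tax nominal return = 8.18% × (1 − 0.29) = 5.8078%.
1 + r = 1.058078 / 1.03670 = 1.020621
After-tax real rate = 1.020621 − 1 → 206 basis points.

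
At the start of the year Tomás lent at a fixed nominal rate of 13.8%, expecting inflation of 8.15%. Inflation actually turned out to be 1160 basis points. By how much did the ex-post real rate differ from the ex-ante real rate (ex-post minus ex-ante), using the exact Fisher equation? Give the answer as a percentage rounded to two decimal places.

Ex-ante: (1 + 0.1380)/(1 + 0.0815) − 1 = 5.2242%
Ex-post: (1 + 0.1380)/(1 + 0.1160) − 1 = 1.9713%
Difference (ex-post − ex-ante) = -3.2529% → -3.25%.

-3.25%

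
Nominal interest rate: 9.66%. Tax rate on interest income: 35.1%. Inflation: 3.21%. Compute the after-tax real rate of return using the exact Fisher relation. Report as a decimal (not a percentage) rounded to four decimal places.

After-tax nominal return = 9.66% × (1 − 0.351) = 6.26934%.
1 + r = 1.0626934 / 1.03210 = 1.029642
After-tax real rate = 1.029642 − 1 → 0.0296.

0.0296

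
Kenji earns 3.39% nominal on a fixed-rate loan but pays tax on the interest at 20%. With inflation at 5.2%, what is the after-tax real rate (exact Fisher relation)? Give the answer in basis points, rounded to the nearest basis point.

-237 basis points

After-tax nominal return = 3.39% × (1 − 0.2) = 2.7120%.
1 + r = 1.02712 / 1.05200 = 0.9763498
After-tax real rate = 0.9763498 − 1 → -237 basis points.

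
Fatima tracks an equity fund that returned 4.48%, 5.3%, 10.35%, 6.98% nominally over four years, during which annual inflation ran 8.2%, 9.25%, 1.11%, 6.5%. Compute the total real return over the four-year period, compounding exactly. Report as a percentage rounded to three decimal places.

Nominal growth factor = 1.0448 × 1.0530 × 1.1035 × 1.0698 = 1.298783
Price-level growth factor = 1.0820 × 1.0925 × 1.0111 × 1.0650 = 1.272895
Real growth factor = 1.298783 / 1.272895 = 1.020338
Total real return = 1.020338 − 1 → 2.034%.

2.034%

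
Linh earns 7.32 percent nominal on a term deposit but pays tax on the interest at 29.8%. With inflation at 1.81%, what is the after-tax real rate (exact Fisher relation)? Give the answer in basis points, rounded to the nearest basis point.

327 basis points

After-tax nominal return = 7.32% × (1 − 0.298) = 5.13864%.
1 + r = 1.0513864 / 1.01810 = 1.032695
After-tax real rate = 1.032695 − 1 → 327 basis points.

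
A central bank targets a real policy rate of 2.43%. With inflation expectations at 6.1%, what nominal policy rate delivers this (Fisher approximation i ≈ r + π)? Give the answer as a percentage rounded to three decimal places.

i ≈ r + π = 2.43% + 6.1% = 8.530%.

8.530%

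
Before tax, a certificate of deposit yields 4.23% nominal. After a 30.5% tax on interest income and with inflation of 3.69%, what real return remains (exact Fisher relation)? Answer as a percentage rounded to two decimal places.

-0.72%

After-tax nominal return = 4.23% × (1 − 0.305) = 2.93985%.
1 + r = 1.0293985 / 1.03690 = 0.992765
After-tax real rate = 0.992765 − 1 → -0.72%.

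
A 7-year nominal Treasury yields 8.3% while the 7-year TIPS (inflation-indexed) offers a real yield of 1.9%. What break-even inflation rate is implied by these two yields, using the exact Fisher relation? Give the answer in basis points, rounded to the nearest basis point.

(1 + π) = (1 + i)/(1 + r) = 1.08300 / 1.01900 = 1.062807
Break-even inflation = 1.062807 − 1 → 628 basis points.

628 basis points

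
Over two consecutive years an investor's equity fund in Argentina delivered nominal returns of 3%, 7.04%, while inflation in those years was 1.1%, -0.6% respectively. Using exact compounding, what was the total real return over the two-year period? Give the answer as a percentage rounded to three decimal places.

9.710%

Compound the nominal returns: 1.0300 × 1.0704 = 1.102512.
Compound inflation: 1.0110 × 0.9940 = 1.004934.
Deflate: 1.102512 / 1.004934 = 1.097099.
Total real return = 1.097099 − 1 → 9.710%.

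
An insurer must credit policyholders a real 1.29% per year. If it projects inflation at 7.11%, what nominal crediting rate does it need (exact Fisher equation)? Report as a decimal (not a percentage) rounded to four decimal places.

0.0849

(1 + i) = (1 + r)(1 + π) = 1.01290 × 1.07110 = 1.08491719
i = 1.08491719 − 1, so the required nominal rate is 0.0849.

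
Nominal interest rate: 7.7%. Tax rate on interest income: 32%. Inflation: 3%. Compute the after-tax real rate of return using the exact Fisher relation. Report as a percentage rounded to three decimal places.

2.171%

After-tax nominal return = 7.7% × (1 − 0.32) = 5.2360%.
1 + r = 1.05236 / 1.03000 = 1.021709
After-tax real rate = 1.021709 − 1 → 2.171%.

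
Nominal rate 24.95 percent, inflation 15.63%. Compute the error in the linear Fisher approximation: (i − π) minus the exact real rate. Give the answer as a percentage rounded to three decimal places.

Approximate: r ≈ 24.950% − 15.630% = 9.3200%
Exact: (1 + 0.2495)/(1 + 0.1563) − 1 = 8.0602%
Error = 9.3200% − 8.0602% = 1.2598% → 1.260%.

1.260%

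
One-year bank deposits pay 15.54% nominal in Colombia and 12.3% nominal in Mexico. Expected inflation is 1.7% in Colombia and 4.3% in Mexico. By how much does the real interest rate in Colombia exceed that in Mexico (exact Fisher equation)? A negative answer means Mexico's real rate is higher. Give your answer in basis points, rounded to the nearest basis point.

594 basis points

Colombia: (1 + 0.1554)/(1 + 0.0170) − 1 = 13.6087%
Mexico: (1 + 0.1230)/(1 + 0.0430) − 1 = 7.6702%
Differential = 13.6087% − 7.6702% = 5.9385% → 594 basis points.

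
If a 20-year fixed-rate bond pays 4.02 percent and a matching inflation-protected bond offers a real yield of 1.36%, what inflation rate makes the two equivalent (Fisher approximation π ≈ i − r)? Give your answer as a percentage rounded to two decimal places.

2.66%

π ≈ i − r = 4.02% − 1.36% → 2.66%.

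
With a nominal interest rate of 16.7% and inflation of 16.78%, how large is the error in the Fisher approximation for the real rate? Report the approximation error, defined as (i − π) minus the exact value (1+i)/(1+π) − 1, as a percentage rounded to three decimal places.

Approximate: r ≈ 16.700% − 16.780% = -0.0800%
Exact: (1 + 0.1670)/(1 + 0.1678) − 1 = -0.068505%
Error = -0.0800% − (-0.068505%) = -0.011495% → -0.011%.

-0.011%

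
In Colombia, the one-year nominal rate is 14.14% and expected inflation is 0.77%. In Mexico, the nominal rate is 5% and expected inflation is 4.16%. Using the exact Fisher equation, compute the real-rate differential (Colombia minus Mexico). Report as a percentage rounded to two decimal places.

Colombia: (1 + 0.1414)/(1 + 0.0077) − 1 = 13.2678%
Mexico: (1 + 0.0500)/(1 + 0.0416) − 1 = 0.8065%
Differential = 13.2678% − 0.8065% = 12.4614% → 12.46%.

12.46%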